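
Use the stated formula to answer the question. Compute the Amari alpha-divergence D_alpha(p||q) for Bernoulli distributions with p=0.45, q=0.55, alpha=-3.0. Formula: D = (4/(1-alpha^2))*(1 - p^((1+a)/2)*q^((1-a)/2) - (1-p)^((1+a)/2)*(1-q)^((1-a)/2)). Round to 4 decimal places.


Amari alpha-divergence:
D = (4/(1-alpha^2))*(1 - p^((1+a)/2)*q^((1-a)/2) - (1-p)^((1+a)/2)*(1-q)^((1-a)/2)).
alpha = -3.0, p = 0.45, q = 0.55.
e1 = (1+alpha)/2 = -1.0, e2 = (1-alpha)/2 = 2.0.
t1 = p^e1 * q^e2 = 0.45^-1.0 * 0.55^2.0 = 0.672222.
t2 = (1-p)^e1 * (1-q)^e2 = 0.55^-1.0 * 0.45^2.0 = 0.368182.
4/(1-alpha^2) = -0.5.
D = -0.5*(1 - 0.672222 - 0.368182) = 0.0202

0.0202


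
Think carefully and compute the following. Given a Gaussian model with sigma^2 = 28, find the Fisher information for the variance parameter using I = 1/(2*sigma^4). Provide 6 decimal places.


Fisher information for variance: I(sigma^2) = 1/(2*sigma^4).
sigma^2 = 28, so sigma^4 = 784.
I = 1/(2*784) = 1/1568 = 0.000638

0.000638


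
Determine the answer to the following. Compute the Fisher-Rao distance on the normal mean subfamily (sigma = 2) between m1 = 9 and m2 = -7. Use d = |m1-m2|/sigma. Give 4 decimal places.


On the fixed-variance normal subfamily, geodesic distance = |m1-m2|/sigma.
|9 - -7| = 16.
sigma = 2.
d = 16/2 = 8.0000

8.0000


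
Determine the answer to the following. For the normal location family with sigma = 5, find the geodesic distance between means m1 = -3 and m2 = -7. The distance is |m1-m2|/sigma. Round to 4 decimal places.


On the fixed-variance normal subfamily, geodesic distance = |m1-m2|/sigma.
|-3 - -7| = 4.
sigma = 5.
d = 4/5 = 0.8000

0.8000


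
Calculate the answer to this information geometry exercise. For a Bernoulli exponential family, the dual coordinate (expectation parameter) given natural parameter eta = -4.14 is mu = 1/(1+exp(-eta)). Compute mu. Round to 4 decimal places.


Dual coordinate (expectation parameter) for Bernoulli:
mu = 1/(1+exp(-eta)).
eta = -4.14.
exp(-eta) = exp(4.14) = 62.802821.
mu = 1/(1+62.802821) = 0.0157

0.0157


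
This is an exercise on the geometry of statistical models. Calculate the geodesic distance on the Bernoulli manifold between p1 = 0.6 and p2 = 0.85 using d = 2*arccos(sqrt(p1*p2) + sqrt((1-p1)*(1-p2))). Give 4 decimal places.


Geodesic distance on Bernoulli manifold:
d(p1,p2) = 2*arccos(sqrt(p1*p2) + sqrt((1-p1)*(1-p2))).
sqrt(p1*p2) = sqrt(0.6*0.85) = 0.714143.
sqrt((1-p1)*(1-p2)) = sqrt(0.4*0.15) = 0.244949.
arg = 0.714143 + 0.244949 = 0.959092.
d = 2*arccos(0.959092) = 0.5740

0.5740


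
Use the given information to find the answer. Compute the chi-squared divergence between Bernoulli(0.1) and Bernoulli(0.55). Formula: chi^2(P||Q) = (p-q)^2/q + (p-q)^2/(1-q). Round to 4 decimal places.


Chi-squared divergence between Bernoulli distributions:
chi^2 = (p-q)^2/q + (p-q)^2/(1-q).
p = 0.1, q = 0.55, p-q = -0.45.
(p-q)^2 = 0.2025.
term1 = 0.2025/0.55 = 0.368182.
term2 = 0.2025/0.45 = 0.45.
chi^2 = 0.368182 + 0.45 = 0.8182

0.8182


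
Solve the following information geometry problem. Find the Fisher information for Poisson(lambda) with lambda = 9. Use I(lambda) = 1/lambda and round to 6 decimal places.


Fisher information for Poisson: I(lambda) = 1/lambda.
lambda = 9.
I(lambda) = 1/9 = 0.111111

0.111111


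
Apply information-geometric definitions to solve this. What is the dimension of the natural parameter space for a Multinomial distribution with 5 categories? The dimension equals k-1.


Exponential family dimension calculation:
For Multinomial with k=5 categories, dim = k-1 = 4.

4


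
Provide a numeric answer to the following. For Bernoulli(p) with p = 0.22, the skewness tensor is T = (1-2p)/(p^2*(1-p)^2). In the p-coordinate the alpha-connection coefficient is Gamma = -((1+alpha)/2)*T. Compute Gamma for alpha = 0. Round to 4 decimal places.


Skewness (Amari-Chentsov) tensor: T = (1-2p)/(p^2*(1-p)^2).
p = 0.22, 1-2p = 0.56, p^2 = 0.0484, (1-p)^2 = 0.6084.
T = 0.56/(0.0484 * 0.6084) = 19.017502.
In the p-coordinate, Gamma^(alpha) = Gamma^(0) - (alpha/2)*T with Gamma^(0) = (1/2)*g'(p) = -T/2,
so Gamma^(alpha) = -((1+alpha)/2)*T.
alpha = 0, -(1+alpha)/2 = -0.5.
Gamma = -0.5 * 19.017502 = -9.5088

-9.5088


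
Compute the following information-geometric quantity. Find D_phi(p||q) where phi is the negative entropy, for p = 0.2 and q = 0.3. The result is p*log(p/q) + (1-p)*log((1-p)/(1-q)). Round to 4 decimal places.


Bregman divergence with negative entropy generator:
D = p*log(p/q) + (1-p)*log((1-p)/(1-q)).
p = 0.2, q = 0.3.
p*log(p/q) = 0.2*log(0.2/0.3) = -0.081093.
(1-p)*log((1-p)/(1-q)) = 0.8*log(0.8/0.7) = 0.106825.
D = -0.081093 + 0.106825 = 0.0257

0.0257


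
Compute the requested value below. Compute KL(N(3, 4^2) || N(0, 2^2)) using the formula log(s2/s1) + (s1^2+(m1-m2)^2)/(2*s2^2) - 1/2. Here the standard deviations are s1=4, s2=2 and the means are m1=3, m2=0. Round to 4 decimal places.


KL divergence between normal distributions:
KL = log(s2/s1) + (s1^2 + (m1-m2)^2)/(2*s2^2) - 1/2.
log(2/4) = -0.693147.
(4^2 + (3-0)^2)/(2*2^2) = (16 + 9)/8 = 3.125.
KL = -0.693147 + 3.125 - 0.5 = 1.9319

1.9319


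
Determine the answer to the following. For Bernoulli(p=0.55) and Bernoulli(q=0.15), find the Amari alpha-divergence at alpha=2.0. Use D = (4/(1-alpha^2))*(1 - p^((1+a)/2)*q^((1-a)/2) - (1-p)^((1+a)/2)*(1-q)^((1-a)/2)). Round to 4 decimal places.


Amari alpha-divergence:
D = (4/(1-alpha^2))*(1 - p^((1+a)/2)*q^((1-a)/2) - (1-p)^((1+a)/2)*(1-q)^((1-a)/2)).
alpha = 2.0, p = 0.55, q = 0.15.
e1 = (1+alpha)/2 = 1.5, e2 = (1-alpha)/2 = -0.5.
t1 = p^e1 * q^e2 = 0.55^1.5 * 0.15^-0.5 = 1.05317.
t2 = (1-p)^e1 * (1-q)^e2 = 0.45^1.5 * 0.85^-0.5 = 0.327423.
4/(1-alpha^2) = -1.333333.
D = -1.333333*(1 - 1.05317 - 0.327423) = 0.5075

0.5075


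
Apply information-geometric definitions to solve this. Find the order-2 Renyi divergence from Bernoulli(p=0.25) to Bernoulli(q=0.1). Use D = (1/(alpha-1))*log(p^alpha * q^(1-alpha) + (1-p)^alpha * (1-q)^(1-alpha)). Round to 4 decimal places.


Renyi divergence of order alpha between Bernoulli distributions:
D = (1/(alpha-1))*log(p^alpha * q^(1-alpha) + (1-p)^alpha * (1-q)^(1-alpha)).
alpha = 2, p = 0.25, q = 0.1.
p^alpha * q^(1-alpha) = 0.25^2 * 0.1^-1 = 0.625.
(1-p)^alpha * (1-q)^(1-alpha) = 0.75^2 * 0.9^-1 = 0.625.
sum = 0.625 + 0.625 = 1.25.
D = (1/1)*log(1.25) = 0.2231

0.2231


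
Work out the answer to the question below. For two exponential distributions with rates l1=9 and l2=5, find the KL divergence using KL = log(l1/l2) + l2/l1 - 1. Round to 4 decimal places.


KL divergence for exponential family:
KL = log(l1/l2) + l2/l1 - 1.
log(9/5) = 0.587787.
5/9 = 0.555556.
KL = 0.587787 + 0.555556 - 1 = 0.1433

0.1433


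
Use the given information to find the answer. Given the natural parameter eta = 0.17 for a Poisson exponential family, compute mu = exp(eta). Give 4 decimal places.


Expectation parameter for Poisson exponential family:
mu = exp(eta).
eta = 0.17.
mu = exp(0.17) = 1.1853

1.1853


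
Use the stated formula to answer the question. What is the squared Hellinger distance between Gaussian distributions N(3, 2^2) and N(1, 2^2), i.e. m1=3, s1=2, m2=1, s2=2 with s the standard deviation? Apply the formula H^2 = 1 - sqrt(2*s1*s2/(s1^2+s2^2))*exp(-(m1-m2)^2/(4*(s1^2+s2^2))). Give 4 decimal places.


Squared Hellinger distance for Gaussians:
H^2 = 1 - sqrt(2*s1*s2/(s1^2+s2^2)) * exp(-(m1-m2)^2/(4*(s1^2+s2^2))).
s1^2 = 4, s2^2 = 4, s1^2+s2^2 = 8.
sqrt(2*2*2/(8)) = 1.0.
(m1-m2)^2 = (2)^2 = 4.
exp(-4/(4*8)) = exp(-0.125) = 0.882497.
H^2 = 1 - 1.0*0.882497 = 0.1175

0.1175


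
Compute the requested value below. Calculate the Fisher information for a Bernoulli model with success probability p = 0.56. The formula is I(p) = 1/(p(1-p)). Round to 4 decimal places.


For Bernoulli(p), Fisher information is I(p) = 1/(p*(1-p)).
p = 0.56, 1-p = 0.44.
p*(1-p) = 0.2464.
I(p) = 1/0.2464 = 4.0584

4.0584


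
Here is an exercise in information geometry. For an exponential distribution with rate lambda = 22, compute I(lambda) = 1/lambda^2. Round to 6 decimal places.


Fisher information for exponential: I(lambda) = 1/lambda^2.
lambda = 22, lambda^2 = 484.
I = 1/484 = 0.002066

0.002066


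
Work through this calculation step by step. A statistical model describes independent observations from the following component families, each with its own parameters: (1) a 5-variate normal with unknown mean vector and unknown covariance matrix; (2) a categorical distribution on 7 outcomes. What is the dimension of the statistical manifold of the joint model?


The dimension of a statistical manifold equals the number of free
(independent) real parameters of the model. For a product of independent
blocks the parameter counts add.
- 5-variate normal: 5 (mean) + 5*6/2 = 15 (symmetric covariance) = 20.
- categorical on 7 outcomes (probabilities sum to 1): 7-1 = 6.
Total = 20 + 6 = 26.
Dimension = 26

26


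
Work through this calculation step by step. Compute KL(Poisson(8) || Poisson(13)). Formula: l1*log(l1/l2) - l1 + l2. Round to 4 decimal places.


KL divergence for Poisson:
KL = l1*log(l1/l2) - l1 + l2.
l1 = 8, l2 = 13.
log(8/13) = -0.485508.
l1*log(l1/l2) = 8 * -0.485508 = -3.884063.
KL = -3.884063 - 8 + 13 = 1.1159

1.1159


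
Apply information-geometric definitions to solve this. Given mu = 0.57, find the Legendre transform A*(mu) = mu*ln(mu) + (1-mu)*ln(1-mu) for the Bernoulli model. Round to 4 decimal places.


Legendre transform for Bernoulli:
A*(mu) = mu*log(mu) + (1-mu)*log(1-mu).
mu = 0.57, 1-mu = 0.43.
mu*log(mu) = 0.57*log(0.57) = -0.320408.
(1-mu)*log(1-mu) = 0.43*log(0.43) = -0.362907.
A* = -0.320408 + -0.362907 = -0.6833

-0.6833


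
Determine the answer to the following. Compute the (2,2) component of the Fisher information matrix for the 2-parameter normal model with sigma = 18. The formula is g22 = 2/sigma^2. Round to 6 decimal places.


For the 2-parameter normal family, the Fisher metric has:
  g11 = 1/sigma^2, g22 = 2/sigma^2.
sigma = 18, sigma^2 = 324.
g22 = 0.006173

0.006173


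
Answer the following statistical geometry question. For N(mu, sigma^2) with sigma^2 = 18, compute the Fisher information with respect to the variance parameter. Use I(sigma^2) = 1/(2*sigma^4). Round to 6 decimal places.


Fisher information for variance: I(sigma^2) = 1/(2*sigma^4).
sigma^2 = 18, so sigma^4 = 324.
I = 1/(2*324) = 1/648 = 0.001543

0.001543


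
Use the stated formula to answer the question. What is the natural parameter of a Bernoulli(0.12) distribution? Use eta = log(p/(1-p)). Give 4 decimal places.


Natural parameter for Bernoulli: eta = log(p/(1-p)).
p = 0.12, 1-p = 0.88.
p/(1-p) = 0.136364.
eta = log(0.136364) = -1.9924

-1.9924


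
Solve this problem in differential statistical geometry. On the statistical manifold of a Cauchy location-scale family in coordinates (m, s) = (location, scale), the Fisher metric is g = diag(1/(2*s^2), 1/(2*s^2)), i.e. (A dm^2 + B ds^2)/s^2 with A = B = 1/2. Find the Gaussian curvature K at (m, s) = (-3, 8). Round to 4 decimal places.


The metric has the form g = (A dm^2 + B ds^2)/s^2 with A = 1/2, B = 1/2.
Substitute u = sqrt(A/B)*m: g = B*(du^2 + ds^2)/s^2, i.e. B times the
Poincare upper half-plane metric, which has constant Gaussian curvature -1.
Scaling a 2D metric by a constant c divides the Gaussian curvature by c,
so K = -1/B = -1/(1/2) = -2.0000 everywhere (the point (m, s) = (-3, 8) is irrelevant:
the curvature is constant).
The requested Gaussian curvature is K = -2.0000.

-2.0000


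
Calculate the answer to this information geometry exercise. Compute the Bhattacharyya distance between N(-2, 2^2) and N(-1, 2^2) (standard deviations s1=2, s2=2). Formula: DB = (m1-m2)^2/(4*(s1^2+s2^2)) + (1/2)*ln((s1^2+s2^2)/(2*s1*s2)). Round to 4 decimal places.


Bhattacharyya distance between two Gaussians:
DB = (m1-m2)^2/(4*(s1^2+s2^2)) + (1/2)*ln((s1^2+s2^2)/(2*s1*s2)).
(m1-m2)^2 = (-1)^2 = 1.
s1^2+s2^2 = 4 + 4 = 8.
term1 = 1/32 = 0.03125.
term2 = 0.5*ln(8/8.0) = 0.0.
DB = 0.03125 + 0.0 = 0.0313

0.0313


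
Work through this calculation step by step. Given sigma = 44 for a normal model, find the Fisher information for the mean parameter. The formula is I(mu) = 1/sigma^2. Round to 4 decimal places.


The Fisher information for the mean of a normal distribution is I(mu) = 1/sigma^2.
sigma = 44, so sigma^2 = 1936.
I(mu) = 1/1936 = 0.0005

0.0005


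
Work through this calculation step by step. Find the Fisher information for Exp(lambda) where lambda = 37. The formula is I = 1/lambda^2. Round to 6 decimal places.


Fisher information for exponential: I(lambda) = 1/lambda^2.
lambda = 37, lambda^2 = 1369.
I = 1/1369 = 0.000730

0.000730


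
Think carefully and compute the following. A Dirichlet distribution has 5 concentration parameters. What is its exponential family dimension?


Exponential family dimension calculation:
Dirichlet with 5 components has 5 natural parameters.

5


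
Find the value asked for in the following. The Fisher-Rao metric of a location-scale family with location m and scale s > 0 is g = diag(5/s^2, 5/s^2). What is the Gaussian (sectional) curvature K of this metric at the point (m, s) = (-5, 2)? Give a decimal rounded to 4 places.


The metric has the form g = (A dm^2 + B ds^2)/s^2 with A = 5, B = 5.
Substitute u = sqrt(A/B)*m: g = B*(du^2 + ds^2)/s^2, i.e. B times the
Poincare upper half-plane metric, which has constant Gaussian curvature -1.
Scaling a 2D metric by a constant c divides the Gaussian curvature by c,
so K = -1/B = -1/(5) = -0.2000 everywhere (the point (m, s) = (-5, 2) is irrelevant:
the curvature is constant).
The requested Gaussian curvature is K = -0.2000.

-0.2000


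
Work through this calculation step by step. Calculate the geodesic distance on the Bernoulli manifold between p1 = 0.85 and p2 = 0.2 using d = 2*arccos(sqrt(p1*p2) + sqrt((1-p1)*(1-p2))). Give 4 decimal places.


Geodesic distance on Bernoulli manifold:
d(p1,p2) = 2*arccos(sqrt(p1*p2) + sqrt((1-p1)*(1-p2))).
sqrt(p1*p2) = sqrt(0.85*0.2) = 0.412311.
sqrt((1-p1)*(1-p2)) = sqrt(0.15*0.8) = 0.34641.
arg = 0.412311 + 0.34641 = 0.758721.
d = 2*arccos(0.758721) = 1.4189

1.4189


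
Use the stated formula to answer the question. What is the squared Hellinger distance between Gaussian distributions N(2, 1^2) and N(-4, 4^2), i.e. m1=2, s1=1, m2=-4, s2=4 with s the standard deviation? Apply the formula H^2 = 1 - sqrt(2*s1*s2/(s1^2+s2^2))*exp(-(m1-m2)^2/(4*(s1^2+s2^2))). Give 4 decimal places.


Squared Hellinger distance for Gaussians:
H^2 = 1 - sqrt(2*s1*s2/(s1^2+s2^2)) * exp(-(m1-m2)^2/(4*(s1^2+s2^2))).
s1^2 = 1, s2^2 = 16, s1^2+s2^2 = 17.
sqrt(2*1*4/(17)) = 0.685994.
(m1-m2)^2 = (6)^2 = 36.
exp(-36/(4*17)) = exp(-0.529412) = 0.588951.
H^2 = 1 - 0.685994*0.588951 = 0.5960

0.5960


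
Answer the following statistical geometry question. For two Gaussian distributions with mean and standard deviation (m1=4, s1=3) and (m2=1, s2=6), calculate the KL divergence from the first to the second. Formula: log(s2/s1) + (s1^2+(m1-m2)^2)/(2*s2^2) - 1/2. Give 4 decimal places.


KL divergence between normal distributions:
KL = log(s2/s1) + (s1^2 + (m1-m2)^2)/(2*s2^2) - 1/2.
log(6/3) = 0.693147.
(3^2 + (4-1)^2)/(2*6^2) = (9 + 9)/72 = 0.25.
KL = 0.693147 + 0.25 - 0.5 = 0.4431

0.4431


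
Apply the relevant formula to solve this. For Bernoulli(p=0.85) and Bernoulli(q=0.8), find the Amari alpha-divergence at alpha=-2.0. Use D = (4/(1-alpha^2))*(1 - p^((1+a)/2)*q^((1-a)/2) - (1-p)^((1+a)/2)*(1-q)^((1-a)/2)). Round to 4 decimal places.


Amari alpha-divergence:
D = (4/(1-alpha^2))*(1 - p^((1+a)/2)*q^((1-a)/2) - (1-p)^((1+a)/2)*(1-q)^((1-a)/2)).
alpha = -2.0, p = 0.85, q = 0.8.
e1 = (1+alpha)/2 = -0.5, e2 = (1-alpha)/2 = 1.5.
t1 = p^e1 * q^e2 = 0.85^-0.5 * 0.8^1.5 = 0.776114.
t2 = (1-p)^e1 * (1-q)^e2 = 0.15^-0.5 * 0.2^1.5 = 0.23094.
4/(1-alpha^2) = -1.333333.
D = -1.333333*(1 - 0.776114 - 0.23094) = 0.0094

0.0094


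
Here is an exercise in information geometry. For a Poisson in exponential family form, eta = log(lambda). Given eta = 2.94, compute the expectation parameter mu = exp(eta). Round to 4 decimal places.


Expectation parameter for Poisson exponential family:
mu = exp(eta).
eta = 2.94.
mu = exp(2.94) = 18.9158

18.9158


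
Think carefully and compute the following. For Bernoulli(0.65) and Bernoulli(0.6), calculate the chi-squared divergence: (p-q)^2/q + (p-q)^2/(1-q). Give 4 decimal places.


Chi-squared divergence between Bernoulli distributions:
chi^2 = (p-q)^2/q + (p-q)^2/(1-q).
p = 0.65, q = 0.6, p-q = 0.05.
(p-q)^2 = 0.0025.
term1 = 0.0025/0.6 = 0.004167.
term2 = 0.0025/0.4 = 0.00625.
chi^2 = 0.004167 + 0.00625 = 0.0104

0.0104


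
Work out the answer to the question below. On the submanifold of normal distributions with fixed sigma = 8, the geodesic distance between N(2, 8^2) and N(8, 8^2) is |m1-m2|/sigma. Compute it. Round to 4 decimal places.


On the fixed-variance normal subfamily, geodesic distance = |m1-m2|/sigma.
|2 - 8| = 6.
sigma = 8.
d = 6/8 = 0.7500

0.7500


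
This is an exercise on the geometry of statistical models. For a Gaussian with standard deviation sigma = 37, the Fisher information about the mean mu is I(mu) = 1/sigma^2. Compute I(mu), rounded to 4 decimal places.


The Fisher information for the mean of a normal distribution is I(mu) = 1/sigma^2.
sigma = 37, so sigma^2 = 1369.
I(mu) = 1/1369 = 0.0007

0.0007


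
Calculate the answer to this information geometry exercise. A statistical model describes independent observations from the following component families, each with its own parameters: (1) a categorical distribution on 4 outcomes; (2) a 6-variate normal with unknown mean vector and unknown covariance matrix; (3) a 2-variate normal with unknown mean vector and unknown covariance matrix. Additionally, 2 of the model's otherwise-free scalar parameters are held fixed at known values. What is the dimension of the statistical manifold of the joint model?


The dimension of a statistical manifold equals the number of free
(independent) real parameters of the model. For a product of independent
blocks the parameter counts add.
- categorical on 4 outcomes (probabilities sum to 1): 4-1 = 3.
- 6-variate normal: 6 (mean) + 6*7/2 = 21 (symmetric covariance) = 27.
- 2-variate normal: 2 (mean) + 2*3/2 = 3 (symmetric covariance) = 5.
Total = 3 + 27 + 5 = 35.
2 parameter(s) fixed at known values: 35 - 2 = 33.
Dimension = 33

33


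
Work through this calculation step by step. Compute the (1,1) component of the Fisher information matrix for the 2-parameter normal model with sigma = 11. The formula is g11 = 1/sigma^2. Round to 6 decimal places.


For the 2-parameter normal family, the Fisher metric has:
  g11 = 1/sigma^2, g22 = 2/sigma^2.
sigma = 11, sigma^2 = 121.
g11 = 0.008264

0.008264


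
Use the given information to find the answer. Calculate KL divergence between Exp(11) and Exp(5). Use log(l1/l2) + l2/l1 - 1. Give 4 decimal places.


KL divergence for exponential family:
KL = log(l1/l2) + l2/l1 - 1.
log(11/5) = 0.788457.
5/11 = 0.454545.
KL = 0.788457 + 0.454545 - 1 = 0.2430

0.2430


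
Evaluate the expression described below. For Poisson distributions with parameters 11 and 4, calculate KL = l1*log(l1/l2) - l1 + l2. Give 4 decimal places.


KL divergence for Poisson:
KL = l1*log(l1/l2) - l1 + l2.
l1 = 11, l2 = 4.
log(11/4) = 1.011601.
l1*log(l1/l2) = 11 * 1.011601 = 11.12761.
KL = 11.12761 - 11 + 4 = 4.1276

4.1276


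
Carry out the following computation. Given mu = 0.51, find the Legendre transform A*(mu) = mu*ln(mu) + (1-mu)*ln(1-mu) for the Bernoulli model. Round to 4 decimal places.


Legendre transform for Bernoulli:
A*(mu) = mu*log(mu) + (1-mu)*log(1-mu).
mu = 0.51, 1-mu = 0.49.
mu*log(mu) = 0.51*log(0.51) = -0.343406.
(1-mu)*log(1-mu) = 0.49*log(0.49) = -0.349541.
A* = -0.343406 + -0.349541 = -0.6929

-0.6929


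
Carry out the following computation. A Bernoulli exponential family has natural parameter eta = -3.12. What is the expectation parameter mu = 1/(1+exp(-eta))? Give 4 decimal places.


Dual coordinate (expectation parameter) for Bernoulli:
mu = 1/(1+exp(-eta)).
eta = -3.12.
exp(-eta) = exp(3.12) = 22.64638.
mu = 1/(1+22.64638) = 0.0423

0.0423


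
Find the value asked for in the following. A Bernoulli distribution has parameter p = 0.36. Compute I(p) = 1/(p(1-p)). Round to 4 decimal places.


For Bernoulli(p), Fisher information is I(p) = 1/(p*(1-p)).
p = 0.36, 1-p = 0.64.
p*(1-p) = 0.2304.
I(p) = 1/0.2304 = 4.3403

4.3403


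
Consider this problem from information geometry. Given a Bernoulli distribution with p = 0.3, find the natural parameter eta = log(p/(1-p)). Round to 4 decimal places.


Natural parameter for Bernoulli: eta = log(p/(1-p)).
p = 0.3, 1-p = 0.7.
p/(1-p) = 0.428571.
eta = log(0.428571) = -0.8473

-0.8473


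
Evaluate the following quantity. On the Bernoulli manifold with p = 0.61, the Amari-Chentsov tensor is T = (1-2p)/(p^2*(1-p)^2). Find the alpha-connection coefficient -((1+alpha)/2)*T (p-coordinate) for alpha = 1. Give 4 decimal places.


Skewness (Amari-Chentsov) tensor: T = (1-2p)/(p^2*(1-p)^2).
p = 0.61, 1-2p = -0.22, p^2 = 0.3721, (1-p)^2 = 0.1521.
T = -0.22/(0.3721 * 0.1521) = -3.887172.
In the p-coordinate, Gamma^(alpha) = Gamma^(0) - (alpha/2)*T with Gamma^(0) = (1/2)*g'(p) = -T/2,
so Gamma^(alpha) = -((1+alpha)/2)*T.
alpha = 1, -(1+alpha)/2 = -1.0.
Gamma = -1.0 * -3.887172 = 3.8872

3.8872


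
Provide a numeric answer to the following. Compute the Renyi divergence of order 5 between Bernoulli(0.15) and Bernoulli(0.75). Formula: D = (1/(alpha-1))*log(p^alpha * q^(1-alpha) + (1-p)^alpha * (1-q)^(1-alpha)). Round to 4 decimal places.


Renyi divergence of order alpha between Bernoulli distributions:
D = (1/(alpha-1))*log(p^alpha * q^(1-alpha) + (1-p)^alpha * (1-q)^(1-alpha)).
alpha = 5, p = 0.15, q = 0.75.
p^alpha * q^(1-alpha) = 0.15^5 * 0.75^-4 = 0.00024.
(1-p)^alpha * (1-q)^(1-alpha) = 0.85^5 * 0.25^-4 = 113.58856.
sum = 0.00024 + 113.58856 = 113.5888.
D = (1/4)*log(113.5888) = 1.1831

1.1831


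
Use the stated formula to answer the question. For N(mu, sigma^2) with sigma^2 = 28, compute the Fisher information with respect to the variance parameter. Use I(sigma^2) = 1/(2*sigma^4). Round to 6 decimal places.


Fisher information for variance: I(sigma^2) = 1/(2*sigma^4).
sigma^2 = 28, so sigma^4 = 784.
I = 1/(2*784) = 1/1568 = 0.000638

0.000638


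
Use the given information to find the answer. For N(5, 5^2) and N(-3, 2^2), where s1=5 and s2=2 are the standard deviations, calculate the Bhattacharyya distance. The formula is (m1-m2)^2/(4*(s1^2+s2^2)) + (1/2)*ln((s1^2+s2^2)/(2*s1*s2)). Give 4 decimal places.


Bhattacharyya distance between two Gaussians:
DB = (m1-m2)^2/(4*(s1^2+s2^2)) + (1/2)*ln((s1^2+s2^2)/(2*s1*s2)).
(m1-m2)^2 = (8)^2 = 64.
s1^2+s2^2 = 25 + 4 = 29.
term1 = 64/116 = 0.551724.
term2 = 0.5*ln(29/20.0) = 0.185782.
DB = 0.551724 + 0.185782 = 0.7375

0.7375


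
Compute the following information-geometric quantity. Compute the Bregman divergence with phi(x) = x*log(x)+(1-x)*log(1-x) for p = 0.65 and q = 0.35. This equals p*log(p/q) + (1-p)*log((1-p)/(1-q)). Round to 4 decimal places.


Bregman divergence with negative entropy generator:
D = p*log(p/q) + (1-p)*log((1-p)/(1-q)).
p = 0.65, q = 0.35.
p*log(p/q) = 0.65*log(0.65/0.35) = 0.402375.
(1-p)*log((1-p)/(1-q)) = 0.35*log(0.35/0.65) = -0.216664.
D = 0.402375 + -0.216664 = 0.1857

0.1857


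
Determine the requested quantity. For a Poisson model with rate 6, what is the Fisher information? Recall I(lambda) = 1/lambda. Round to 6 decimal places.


Fisher information for Poisson: I(lambda) = 1/lambda.
lambda = 6.
I(lambda) = 1/6 = 0.166667

0.166667


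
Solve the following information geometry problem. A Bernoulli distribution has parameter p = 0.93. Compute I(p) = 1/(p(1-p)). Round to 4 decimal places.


For Bernoulli(p), Fisher information is I(p) = 1/(p*(1-p)).
p = 0.93, 1-p = 0.07.
p*(1-p) = 0.0651.
I(p) = 1/0.0651 = 15.3610

15.3610


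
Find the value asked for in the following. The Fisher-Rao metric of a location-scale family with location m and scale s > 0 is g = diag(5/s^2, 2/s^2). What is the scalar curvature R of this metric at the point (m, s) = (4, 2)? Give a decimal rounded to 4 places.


The metric has the form g = (A dm^2 + B ds^2)/s^2 with A = 5, B = 2.
Substitute u = sqrt(A/B)*m: g = B*(du^2 + ds^2)/s^2, i.e. B times the
Poincare upper half-plane metric, which has constant Gaussian curvature -1.
Scaling a 2D metric by a constant c divides the Gaussian curvature by c,
so K = -1/B = -1/(2) = -0.5000 everywhere (the point (m, s) = (4, 2) is irrelevant:
the curvature is constant).
Scalar curvature in dimension 2: R = 2K = -2/(2) = -1.0000.

-1.0000


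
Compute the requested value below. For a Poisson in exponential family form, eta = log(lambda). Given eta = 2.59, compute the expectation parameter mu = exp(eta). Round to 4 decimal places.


Expectation parameter for Poisson exponential family:
mu = exp(eta).
eta = 2.59.
mu = exp(2.59) = 13.3298

13.3298


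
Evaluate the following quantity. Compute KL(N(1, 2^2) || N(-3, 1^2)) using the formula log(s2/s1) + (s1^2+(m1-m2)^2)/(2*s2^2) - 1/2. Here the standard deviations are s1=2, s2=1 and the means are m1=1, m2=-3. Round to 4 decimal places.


KL divergence between normal distributions:
KL = log(s2/s1) + (s1^2 + (m1-m2)^2)/(2*s2^2) - 1/2.
log(1/2) = -0.693147.
(2^2 + (1--3)^2)/(2*1^2) = (4 + 16)/2 = 10.0.
KL = -0.693147 + 10.0 - 0.5 = 8.8069

8.8069


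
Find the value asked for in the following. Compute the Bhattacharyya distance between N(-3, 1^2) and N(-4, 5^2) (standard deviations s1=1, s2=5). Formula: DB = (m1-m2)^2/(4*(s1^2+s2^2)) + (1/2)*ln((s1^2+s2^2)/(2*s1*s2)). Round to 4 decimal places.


Bhattacharyya distance between two Gaussians:
DB = (m1-m2)^2/(4*(s1^2+s2^2)) + (1/2)*ln((s1^2+s2^2)/(2*s1*s2)).
(m1-m2)^2 = (1)^2 = 1.
s1^2+s2^2 = 1 + 25 = 26.
term1 = 1/104 = 0.009615.
term2 = 0.5*ln(26/10.0) = 0.477756.
DB = 0.009615 + 0.477756 = 0.4874

0.4874


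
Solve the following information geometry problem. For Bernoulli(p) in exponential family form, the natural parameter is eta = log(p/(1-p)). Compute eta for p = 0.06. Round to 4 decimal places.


Natural parameter for Bernoulli: eta = log(p/(1-p)).
p = 0.06, 1-p = 0.94.
p/(1-p) = 0.06383.
eta = log(0.06383) = -2.7515

-2.7515


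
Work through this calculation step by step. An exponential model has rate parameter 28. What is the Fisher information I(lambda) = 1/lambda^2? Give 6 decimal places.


Fisher information for exponential: I(lambda) = 1/lambda^2.
lambda = 28, lambda^2 = 784.
I = 1/784 = 0.001276

0.001276


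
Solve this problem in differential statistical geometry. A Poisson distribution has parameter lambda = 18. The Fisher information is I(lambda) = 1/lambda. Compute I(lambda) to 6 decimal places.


Fisher information for Poisson: I(lambda) = 1/lambda.
lambda = 18.
I(lambda) = 1/18 = 0.055556

0.055556


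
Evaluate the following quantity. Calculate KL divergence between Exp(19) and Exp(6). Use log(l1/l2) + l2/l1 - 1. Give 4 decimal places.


KL divergence for exponential family:
KL = log(l1/l2) + l2/l1 - 1.
log(19/6) = 1.15268.
6/19 = 0.315789.
KL = 1.15268 + 0.315789 - 1 = 0.4685

0.4685


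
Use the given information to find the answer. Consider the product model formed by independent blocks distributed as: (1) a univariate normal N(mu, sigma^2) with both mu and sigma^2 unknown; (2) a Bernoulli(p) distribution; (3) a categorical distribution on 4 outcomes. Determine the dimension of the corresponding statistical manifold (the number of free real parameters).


The dimension of a statistical manifold equals the number of free
(independent) real parameters of the model. For a product of independent
blocks the parameter counts add.
- normal (mu, sigma^2): 2.
- Bernoulli (p): 1.
- categorical on 4 outcomes (probabilities sum to 1): 4-1 = 3.
Total = 2 + 1 + 3 = 6.
Dimension = 6

6


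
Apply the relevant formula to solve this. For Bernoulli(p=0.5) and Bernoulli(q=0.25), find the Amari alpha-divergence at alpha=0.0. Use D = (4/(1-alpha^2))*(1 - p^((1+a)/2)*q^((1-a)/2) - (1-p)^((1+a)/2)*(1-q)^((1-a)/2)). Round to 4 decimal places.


Amari alpha-divergence:
D = (4/(1-alpha^2))*(1 - p^((1+a)/2)*q^((1-a)/2) - (1-p)^((1+a)/2)*(1-q)^((1-a)/2)).
alpha = 0.0, p = 0.5, q = 0.25.
e1 = (1+alpha)/2 = 0.5, e2 = (1-alpha)/2 = 0.5.
t1 = p^e1 * q^e2 = 0.5^0.5 * 0.25^0.5 = 0.353553.
t2 = (1-p)^e1 * (1-q)^e2 = 0.5^0.5 * 0.75^0.5 = 0.612372.
4/(1-alpha^2) = 4.0.
D = 4.0*(1 - 0.353553 - 0.612372) = 0.1363

0.1363


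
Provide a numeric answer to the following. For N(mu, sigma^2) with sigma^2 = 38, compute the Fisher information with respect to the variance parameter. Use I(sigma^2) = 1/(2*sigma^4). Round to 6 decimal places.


Fisher information for variance: I(sigma^2) = 1/(2*sigma^4).
sigma^2 = 38, so sigma^4 = 1444.
I = 1/(2*1444) = 1/2888 = 0.000346

0.000346


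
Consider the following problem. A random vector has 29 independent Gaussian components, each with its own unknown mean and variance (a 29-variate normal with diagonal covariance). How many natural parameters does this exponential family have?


Exponential family dimension calculation:
Each univariate normal has two natural parameters (mu/sigma^2 and -1/(2 sigma^2)).
With 29 independent components, dim = 2 * 29 = 58.

58


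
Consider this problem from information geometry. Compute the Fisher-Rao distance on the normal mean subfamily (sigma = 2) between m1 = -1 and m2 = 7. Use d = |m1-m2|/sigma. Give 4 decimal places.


On the fixed-variance normal subfamily, geodesic distance = |m1-m2|/sigma.
|-1 - 7| = 8.
sigma = 2.
d = 8/2 = 4.0000

4.0000


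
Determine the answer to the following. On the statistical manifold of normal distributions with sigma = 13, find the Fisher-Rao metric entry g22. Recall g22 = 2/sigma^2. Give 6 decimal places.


For the 2-parameter normal family, the Fisher metric has:
  g11 = 1/sigma^2, g22 = 2/sigma^2.
sigma = 13, sigma^2 = 169.
g22 = 0.011834

0.011834


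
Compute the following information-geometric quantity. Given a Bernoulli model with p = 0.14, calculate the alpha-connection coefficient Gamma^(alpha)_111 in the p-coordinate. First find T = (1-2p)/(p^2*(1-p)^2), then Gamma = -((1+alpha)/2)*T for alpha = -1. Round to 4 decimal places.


Skewness (Amari-Chentsov) tensor: T = (1-2p)/(p^2*(1-p)^2).
p = 0.14, 1-2p = 0.72, p^2 = 0.0196, (1-p)^2 = 0.7396.
T = 0.72/(0.0196 * 0.7396) = 49.668326.
In the p-coordinate, Gamma^(alpha) = Gamma^(0) - (alpha/2)*T with Gamma^(0) = (1/2)*g'(p) = -T/2,
so Gamma^(alpha) = -((1+alpha)/2)*T.
alpha = -1, -(1+alpha)/2 = 0.0.
Gamma = 0.0 * 49.668326 = 0.0000

0.0000


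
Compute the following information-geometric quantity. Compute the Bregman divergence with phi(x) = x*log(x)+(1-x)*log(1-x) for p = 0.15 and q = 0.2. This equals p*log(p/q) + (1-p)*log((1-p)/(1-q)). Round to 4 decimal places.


Bregman divergence with negative entropy generator:
D = p*log(p/q) + (1-p)*log((1-p)/(1-q)).
p = 0.15, q = 0.2.
p*log(p/q) = 0.15*log(0.15/0.2) = -0.043152.
(1-p)*log((1-p)/(1-q)) = 0.85*log(0.85/0.8) = 0.051531.
D = -0.043152 + 0.051531 = 0.0084

0.0084


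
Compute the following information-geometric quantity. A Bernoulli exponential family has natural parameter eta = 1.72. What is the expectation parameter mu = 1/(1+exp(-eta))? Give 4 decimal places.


Dual coordinate (expectation parameter) for Bernoulli:
mu = 1/(1+exp(-eta)).
eta = 1.72.
exp(-eta) = exp(-1.72) = 0.179066.
mu = 1/(1+0.179066) = 0.8481

0.8481


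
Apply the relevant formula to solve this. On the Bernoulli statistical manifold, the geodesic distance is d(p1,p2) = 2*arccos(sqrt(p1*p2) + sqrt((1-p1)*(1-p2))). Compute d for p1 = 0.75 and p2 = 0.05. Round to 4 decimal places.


Geodesic distance on Bernoulli manifold:
d(p1,p2) = 2*arccos(sqrt(p1*p2) + sqrt((1-p1)*(1-p2))).
sqrt(p1*p2) = sqrt(0.75*0.05) = 0.193649.
sqrt((1-p1)*(1-p2)) = sqrt(0.25*0.95) = 0.48734.
arg = 0.193649 + 0.48734 = 0.680989.
d = 2*arccos(0.680989) = 1.6434

1.6434


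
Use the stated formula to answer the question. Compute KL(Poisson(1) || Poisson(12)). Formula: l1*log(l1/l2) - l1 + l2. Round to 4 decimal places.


KL divergence for Poisson:
KL = l1*log(l1/l2) - l1 + l2.
l1 = 1, l2 = 12.
log(1/12) = -2.484907.
l1*log(l1/l2) = 1 * -2.484907 = -2.484907.
KL = -2.484907 - 1 + 12 = 8.5151

8.5151


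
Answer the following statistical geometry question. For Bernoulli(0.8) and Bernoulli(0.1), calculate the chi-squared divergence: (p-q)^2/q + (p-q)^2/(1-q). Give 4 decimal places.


Chi-squared divergence between Bernoulli distributions:
chi^2 = (p-q)^2/q + (p-q)^2/(1-q).
p = 0.8, q = 0.1, p-q = 0.7.
(p-q)^2 = 0.49.
term1 = 0.49/0.1 = 4.9.
term2 = 0.49/0.9 = 0.544444.
chi^2 = 4.9 + 0.544444 = 5.4444

5.4444


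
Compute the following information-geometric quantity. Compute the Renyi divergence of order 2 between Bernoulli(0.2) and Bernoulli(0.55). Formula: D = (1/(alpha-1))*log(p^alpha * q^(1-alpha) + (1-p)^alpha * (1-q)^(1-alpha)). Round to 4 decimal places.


Renyi divergence of order alpha between Bernoulli distributions:
D = (1/(alpha-1))*log(p^alpha * q^(1-alpha) + (1-p)^alpha * (1-q)^(1-alpha)).
alpha = 2, p = 0.2, q = 0.55.
p^alpha * q^(1-alpha) = 0.2^2 * 0.55^-1 = 0.072727.
(1-p)^alpha * (1-q)^(1-alpha) = 0.8^2 * 0.45^-1 = 1.422222.
sum = 0.072727 + 1.422222 = 1.494949.
D = (1/1)*log(1.494949) = 0.4021

0.4021


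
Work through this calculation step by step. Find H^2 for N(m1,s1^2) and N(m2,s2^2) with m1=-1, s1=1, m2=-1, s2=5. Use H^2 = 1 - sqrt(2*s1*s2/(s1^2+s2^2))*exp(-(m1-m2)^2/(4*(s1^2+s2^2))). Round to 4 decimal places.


Squared Hellinger distance for Gaussians:
H^2 = 1 - sqrt(2*s1*s2/(s1^2+s2^2)) * exp(-(m1-m2)^2/(4*(s1^2+s2^2))).
s1^2 = 1, s2^2 = 25, s1^2+s2^2 = 26.
sqrt(2*1*5/(26)) = 0.620174.
(m1-m2)^2 = (0)^2 = 0.
exp(-0/(4*26)) = exp(0.0) = 1.0.
H^2 = 1 - 0.620174*1.0 = 0.3798

0.3798


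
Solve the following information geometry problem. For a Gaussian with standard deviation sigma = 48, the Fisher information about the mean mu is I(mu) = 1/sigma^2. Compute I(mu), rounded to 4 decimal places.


The Fisher information for the mean of a normal distribution is I(mu) = 1/sigma^2.
sigma = 48, so sigma^2 = 2304.
I(mu) = 1/2304 = 0.0004

0.0004


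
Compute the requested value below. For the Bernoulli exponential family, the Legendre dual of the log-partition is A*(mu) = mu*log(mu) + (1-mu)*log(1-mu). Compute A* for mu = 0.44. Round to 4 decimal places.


Legendre transform for Bernoulli:
A*(mu) = mu*log(mu) + (1-mu)*log(1-mu).
mu = 0.44, 1-mu = 0.56.
mu*log(mu) = 0.44*log(0.44) = -0.361231.
(1-mu)*log(1-mu) = 0.56*log(0.56) = -0.324698.
A* = -0.361231 + -0.324698 = -0.6859

-0.6859


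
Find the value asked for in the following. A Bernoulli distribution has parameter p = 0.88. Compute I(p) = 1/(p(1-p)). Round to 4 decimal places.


For Bernoulli(p), Fisher information is I(p) = 1/(p*(1-p)).
p = 0.88, 1-p = 0.12.
p*(1-p) = 0.1056.
I(p) = 1/0.1056 = 9.4697

9.4697


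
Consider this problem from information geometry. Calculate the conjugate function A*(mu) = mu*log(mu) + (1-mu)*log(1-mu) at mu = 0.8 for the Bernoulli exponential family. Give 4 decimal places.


Legendre transform for Bernoulli:
A*(mu) = mu*log(mu) + (1-mu)*log(1-mu).
mu = 0.8, 1-mu = 0.2.
mu*log(mu) = 0.8*log(0.8) = -0.178515.
(1-mu)*log(1-mu) = 0.2*log(0.2) = -0.321888.
A* = -0.178515 + -0.321888 = -0.5004

-0.5004


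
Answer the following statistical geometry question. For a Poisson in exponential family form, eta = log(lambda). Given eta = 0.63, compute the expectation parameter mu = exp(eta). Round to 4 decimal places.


Expectation parameter for Poisson exponential family:
mu = exp(eta).
eta = 0.63.
mu = exp(0.63) = 1.8776

1.8776


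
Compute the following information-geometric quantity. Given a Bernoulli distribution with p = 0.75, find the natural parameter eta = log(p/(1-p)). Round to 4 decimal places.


Natural parameter for Bernoulli: eta = log(p/(1-p)).
p = 0.75, 1-p = 0.25.
p/(1-p) = 3.0.
eta = log(3.0) = 1.0986

1.0986


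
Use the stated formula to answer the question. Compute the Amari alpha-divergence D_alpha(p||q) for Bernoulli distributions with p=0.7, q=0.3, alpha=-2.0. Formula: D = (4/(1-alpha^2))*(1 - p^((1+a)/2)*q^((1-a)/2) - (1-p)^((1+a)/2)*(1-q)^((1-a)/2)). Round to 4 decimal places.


Amari alpha-divergence:
D = (4/(1-alpha^2))*(1 - p^((1+a)/2)*q^((1-a)/2) - (1-p)^((1+a)/2)*(1-q)^((1-a)/2)).
alpha = -2.0, p = 0.7, q = 0.3.
e1 = (1+alpha)/2 = -0.5, e2 = (1-alpha)/2 = 1.5.
t1 = p^e1 * q^e2 = 0.7^-0.5 * 0.3^1.5 = 0.196396.
t2 = (1-p)^e1 * (1-q)^e2 = 0.3^-0.5 * 0.7^1.5 = 1.069268.
4/(1-alpha^2) = -1.333333.
D = -1.333333*(1 - 0.196396 - 1.069268) = 0.3542

0.3542


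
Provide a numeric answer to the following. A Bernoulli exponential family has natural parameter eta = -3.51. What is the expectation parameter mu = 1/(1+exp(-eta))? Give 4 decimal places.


Dual coordinate (expectation parameter) for Bernoulli:
mu = 1/(1+exp(-eta)).
eta = -3.51.
exp(-eta) = exp(3.51) = 33.448268.
mu = 1/(1+33.448268) = 0.0290

0.0290


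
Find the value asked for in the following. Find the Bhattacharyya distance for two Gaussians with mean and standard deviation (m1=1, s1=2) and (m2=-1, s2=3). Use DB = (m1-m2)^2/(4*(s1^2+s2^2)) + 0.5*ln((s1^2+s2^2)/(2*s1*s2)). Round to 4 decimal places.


Bhattacharyya distance between two Gaussians:
DB = (m1-m2)^2/(4*(s1^2+s2^2)) + (1/2)*ln((s1^2+s2^2)/(2*s1*s2)).
(m1-m2)^2 = (2)^2 = 4.
s1^2+s2^2 = 4 + 9 = 13.
term1 = 4/52 = 0.076923.
term2 = 0.5*ln(13/12.0) = 0.040021.
DB = 0.076923 + 0.040021 = 0.1169

0.1169


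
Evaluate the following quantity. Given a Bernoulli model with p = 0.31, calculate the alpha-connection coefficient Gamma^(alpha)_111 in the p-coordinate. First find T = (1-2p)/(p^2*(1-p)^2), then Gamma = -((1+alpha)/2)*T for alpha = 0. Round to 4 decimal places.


Skewness (Amari-Chentsov) tensor: T = (1-2p)/(p^2*(1-p)^2).
p = 0.31, 1-2p = 0.38, p^2 = 0.0961, (1-p)^2 = 0.4761.
T = 0.38/(0.0961 * 0.4761) = 8.305428.
In the p-coordinate, Gamma^(alpha) = Gamma^(0) - (alpha/2)*T with Gamma^(0) = (1/2)*g'(p) = -T/2,
so Gamma^(alpha) = -((1+alpha)/2)*T.
alpha = 0, -(1+alpha)/2 = -0.5.
Gamma = -0.5 * 8.305428 = -4.1527

-4.1527


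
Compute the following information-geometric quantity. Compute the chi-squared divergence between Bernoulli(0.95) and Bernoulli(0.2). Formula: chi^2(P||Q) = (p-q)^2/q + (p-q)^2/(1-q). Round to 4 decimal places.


Chi-squared divergence between Bernoulli distributions:
chi^2 = (p-q)^2/q + (p-q)^2/(1-q).
p = 0.95, q = 0.2, p-q = 0.75.
(p-q)^2 = 0.5625.
term1 = 0.5625/0.2 = 2.8125.
term2 = 0.5625/0.8 = 0.703125.
chi^2 = 2.8125 + 0.703125 = 3.5156

3.5156


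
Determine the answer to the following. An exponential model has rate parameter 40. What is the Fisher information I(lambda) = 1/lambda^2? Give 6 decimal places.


Fisher information for exponential: I(lambda) = 1/lambda^2.
lambda = 40, lambda^2 = 1600.
I = 1/1600 = 0.000625

0.000625


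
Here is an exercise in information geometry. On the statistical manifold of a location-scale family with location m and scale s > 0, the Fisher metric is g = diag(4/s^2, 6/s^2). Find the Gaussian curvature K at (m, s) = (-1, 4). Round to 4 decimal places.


The metric has the form g = (A dm^2 + B ds^2)/s^2 with A = 4, B = 6.
Substitute u = sqrt(A/B)*m: g = B*(du^2 + ds^2)/s^2, i.e. B times the
Poincare upper half-plane metric, which has constant Gaussian curvature -1.
Scaling a 2D metric by a constant c divides the Gaussian curvature by c,
so K = -1/B = -1/(6) = -0.1667 everywhere (the point (m, s) = (-1, 4) is irrelevant:
the curvature is constant).
The requested Gaussian curvature is K = -0.1667.

-0.1667


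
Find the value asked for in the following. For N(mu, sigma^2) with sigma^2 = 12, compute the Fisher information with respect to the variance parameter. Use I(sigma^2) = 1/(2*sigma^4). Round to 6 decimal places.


Fisher information for variance: I(sigma^2) = 1/(2*sigma^4).
sigma^2 = 12, so sigma^4 = 144.
I = 1/(2*144) = 1/288 = 0.003472

0.003472
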